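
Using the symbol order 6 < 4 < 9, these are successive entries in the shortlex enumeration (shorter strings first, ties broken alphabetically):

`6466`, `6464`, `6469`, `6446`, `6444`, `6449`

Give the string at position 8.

6494

Continuing the enumeration 2 steps past 6449: 6449 → 6496 → (answer).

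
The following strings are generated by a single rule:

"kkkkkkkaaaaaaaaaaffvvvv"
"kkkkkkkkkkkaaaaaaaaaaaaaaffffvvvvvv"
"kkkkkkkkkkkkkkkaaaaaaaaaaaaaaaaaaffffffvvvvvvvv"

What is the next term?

kkkkkkkkkkkkkkkkkkkaaaaaaaaaaaaaaaaaaaaaaffffffffvvvvvvvvvv

Term n consists of 4n-1 k's, followed by 4n+2 a's, followed by 2n-2 f's, followed by 2n v's, where the shown terms are n = 2, 3, 4.
Setting n = 5 gives 19, 22, 8, 10 characters in each block.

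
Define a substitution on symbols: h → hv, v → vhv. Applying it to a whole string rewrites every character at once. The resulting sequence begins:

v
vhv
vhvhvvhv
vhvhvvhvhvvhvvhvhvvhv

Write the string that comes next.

Applying the rule to each of the 21 symbols of vhvhvvhvhvvhvvhvhvvhv gives the pieces vhv hv vhv hv vhv vhv hv vhv hv vhv vhv hv vhv vhv hv vhv hv vhv vhv hv vhv, which concatenate to the answer.

vhvhvvhvhvvhvvhvhvvhvhvvhvvhvhvvhvvhvhvvhvhvvhvvhvhvvhv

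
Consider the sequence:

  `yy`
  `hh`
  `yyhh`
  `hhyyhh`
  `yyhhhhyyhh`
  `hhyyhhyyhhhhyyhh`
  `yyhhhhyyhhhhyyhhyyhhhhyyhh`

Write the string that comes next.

Each term (from the third on) is the two preceding terms concatenated in order: term 3 = yy·hh = yyhh.
So term 8 is hhyyhhyyhhhhyyhh·yyhhhhyyhhhhyyhhyyhhhhyyhh.

hhyyhhyyhhhhyyhhyyhhhhyyhhhhyyhhyyhhhhyyhh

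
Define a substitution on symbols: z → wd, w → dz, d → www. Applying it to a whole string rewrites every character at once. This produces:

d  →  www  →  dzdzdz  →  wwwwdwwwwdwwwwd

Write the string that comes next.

φ(wwwwdwwwwdwwwwd) expands symbol-by-symbol to dz dz dz dz www dz dz dz dz www dz dz dz dz www; joining the 15 pieces gives the next term.

dzdzdzdzwwwdzdzdzdzwwwdzdzdzdzwww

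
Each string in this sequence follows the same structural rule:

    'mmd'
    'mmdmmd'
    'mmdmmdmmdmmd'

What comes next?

s(k+1) = s(k)·s(k) — each term doubles the last.
Doubling mmdmmdmmdmmd:

mmdmmdmmdmmdmmdmmdmmdmmd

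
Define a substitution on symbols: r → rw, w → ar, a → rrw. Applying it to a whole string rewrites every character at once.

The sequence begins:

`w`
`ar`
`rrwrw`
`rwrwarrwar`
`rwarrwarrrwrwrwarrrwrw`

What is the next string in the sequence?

Rewriting the 22 symbols of rwarrwarrrwrwrwarrrwrw one by one yields rw ar rrw rw rw ar rrw rw rw rw ar rw ar rw ar rrw rw rw rw ar rw ar; concatenated:

rwarrrwrwrwarrrwrwrwrwarrwarrwarrrwrwrwrwarrwar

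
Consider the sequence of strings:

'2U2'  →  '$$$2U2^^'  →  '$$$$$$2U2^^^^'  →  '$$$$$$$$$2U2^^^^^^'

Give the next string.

$$$$$$$$$$$$2U2^^^^^^^^

s(k+1) = $$$·s(k)·^^, so each term gains $$$ as a prefix and ^^ as a suffix.
One more step from $$$$$$$$$2U2^^^^^^ gives the answer.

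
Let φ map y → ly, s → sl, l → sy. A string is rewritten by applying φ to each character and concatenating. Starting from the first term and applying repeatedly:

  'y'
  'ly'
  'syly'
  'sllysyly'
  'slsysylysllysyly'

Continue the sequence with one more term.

φ(slsysylysllysyly) expands symbol-by-symbol to sl sy sl ly sl ly sy ly sl sy sy ly sl ly sy ly; joining the 16 pieces gives the next term.

slsysllysllysylyslsysylysllysyly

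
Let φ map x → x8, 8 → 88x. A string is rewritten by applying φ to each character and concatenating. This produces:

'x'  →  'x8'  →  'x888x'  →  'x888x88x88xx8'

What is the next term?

Rewriting the 13 symbols of x888x88x88xx8 one by one yields x8 88x 88x 88x x8 88x 88x x8 88x 88x x8 x8 88x; concatenated:

x888x88x88xx888x88xx888x88xx8x888x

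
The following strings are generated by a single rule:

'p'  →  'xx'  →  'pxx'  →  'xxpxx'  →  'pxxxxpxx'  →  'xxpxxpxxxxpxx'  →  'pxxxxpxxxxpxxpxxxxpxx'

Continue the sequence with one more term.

xxpxxpxxxxpxxpxxxxpxxxxpxxpxxxxpxx

This is a Fibonacci-style word recurrence s(k) = s(k−2)·s(k−1): e.g. p·xx = pxx.
Continuing: xxpxxpxxxxpxx · pxxxxpxxxxpxxpxxxxpxx gives term 8.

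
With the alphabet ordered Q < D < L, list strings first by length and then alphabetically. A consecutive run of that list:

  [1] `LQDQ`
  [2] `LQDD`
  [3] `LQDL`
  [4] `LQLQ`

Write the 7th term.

LDQQ

Stepping forward 3 times from LQLQ: LQLQ → LQLD → LQLL, then the target.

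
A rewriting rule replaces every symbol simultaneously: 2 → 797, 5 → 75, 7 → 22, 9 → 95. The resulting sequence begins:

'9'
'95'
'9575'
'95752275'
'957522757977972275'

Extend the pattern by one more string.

9575227579779722752295222295227977972275

Replace each of the 18 characters of 957522757977972275 in place — 95 75 22 75 797 797 22 75 22 95 22 22 95 22 797 797 22 75 — and concatenate.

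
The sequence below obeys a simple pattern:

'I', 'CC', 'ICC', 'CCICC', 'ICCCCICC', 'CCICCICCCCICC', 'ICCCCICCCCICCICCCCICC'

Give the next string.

From term 3 onward, concatenate the second-to-last term with the last: I·CC = ICC, CC·ICC = CCICC, …
The next term joins CCICCICCCCICC and ICCCCICCCCICCICCCCICC.

CCICCICCCCICCICCCCICCCCICCICCCCICC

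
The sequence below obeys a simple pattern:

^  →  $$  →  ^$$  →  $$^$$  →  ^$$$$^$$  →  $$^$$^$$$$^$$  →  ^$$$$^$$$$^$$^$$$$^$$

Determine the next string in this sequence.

$$^$$^$$$$^$$^$$$$^$$$$^$$^$$$$^$$

This is a Fibonacci-style word recurrence s(k) = s(k−2)·s(k−1): e.g. ^·$$ = ^$$.
The next term joins $$^$$^$$$$^$$ and ^$$$$^$$$$^$$^$$$$^$$.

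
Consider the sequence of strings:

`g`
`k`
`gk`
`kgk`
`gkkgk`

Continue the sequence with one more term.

From term 3 onward, concatenate the second-to-last term with the last: g·k = gk, k·gk = kgk, …
So term 6 is kgk·gkkgk.

kgkgkkgk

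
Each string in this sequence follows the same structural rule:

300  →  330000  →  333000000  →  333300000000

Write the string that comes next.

Reading off run lengths: 3 runs 1, 2, 3, 4; 0 runs 2, 4, 6, 8 — each is linear in n (n = 1, 2, …).
At n = 5 the blocks have lengths 5, 10.

333330000000000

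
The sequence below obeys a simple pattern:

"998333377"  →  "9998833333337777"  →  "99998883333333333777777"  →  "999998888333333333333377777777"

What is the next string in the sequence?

9999998888833333333333333337777777777

Reading off run lengths: 9 runs 2, 3, 4, 5; 8 runs 1, 2, 3, 4; 3 runs 4, 7, 10, 13; 7 runs 2, 4, 6, 8 — each is linear in n (n = 1, 2, …).
At n = 5 the blocks have lengths 6, 5, 16, 10.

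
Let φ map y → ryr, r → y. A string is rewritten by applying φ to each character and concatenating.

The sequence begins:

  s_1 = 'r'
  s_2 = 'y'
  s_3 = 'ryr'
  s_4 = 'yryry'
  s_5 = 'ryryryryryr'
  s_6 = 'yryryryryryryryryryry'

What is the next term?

ryryryryryryryryryryryryryryryryryryryryryr

φ(yryryryryryryryryryry) expands symbol-by-symbol to ryr y ryr y ryr y ryr y ryr y ryr y ryr y ryr y ryr y ryr y ryr; joining the 21 pieces gives the next term.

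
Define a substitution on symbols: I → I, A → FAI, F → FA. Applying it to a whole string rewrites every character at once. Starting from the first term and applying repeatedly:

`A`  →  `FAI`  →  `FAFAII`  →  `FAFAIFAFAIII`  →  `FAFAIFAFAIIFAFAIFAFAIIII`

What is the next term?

φ(FAFAIFAFAIIFAFAIFAFAIIII) expands symbol-by-symbol to FA FAI FA FAI I FA FAI FA FAI I I FA FAI FA FAI I FA FAI FA FAI I I I I; joining the 24 pieces gives the next term.

FAFAIFAFAIIFAFAIFAFAIIIFAFAIFAFAIIFAFAIFAFAIIIII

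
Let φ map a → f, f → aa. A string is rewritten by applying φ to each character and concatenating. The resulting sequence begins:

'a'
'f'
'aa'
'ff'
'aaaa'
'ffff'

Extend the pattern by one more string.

aaaaaaaa

Apply φ to ffff symbol by symbol: f→aa, f→aa, f→aa, f→aa; joined: aa aa aa aa.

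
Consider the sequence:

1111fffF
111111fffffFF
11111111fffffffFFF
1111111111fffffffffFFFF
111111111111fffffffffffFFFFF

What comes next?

11111111111111fffffffffffffFFFFFF

Each string has the form 1^{2n} f^{2n-1} F^{n-1}, where the shown terms are n = 2, 3, 4, 5, 6.
At n = 7 the blocks have lengths 14, 13, 6.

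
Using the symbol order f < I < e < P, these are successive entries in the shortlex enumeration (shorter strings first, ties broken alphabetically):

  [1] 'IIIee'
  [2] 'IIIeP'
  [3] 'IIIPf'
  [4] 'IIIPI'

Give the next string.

The successor of IIIPI increments the rightmost position that isn't already P and resets every position after it to f.

IIIPe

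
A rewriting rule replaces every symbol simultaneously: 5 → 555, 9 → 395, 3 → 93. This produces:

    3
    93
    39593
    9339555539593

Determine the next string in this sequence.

39593933955555555555559339555539593

φ(9339555539593) expands symbol-by-symbol to 395 93 93 395 555 555 555 555 93 395 555 395 93; joining the 13 pieces gives the next term.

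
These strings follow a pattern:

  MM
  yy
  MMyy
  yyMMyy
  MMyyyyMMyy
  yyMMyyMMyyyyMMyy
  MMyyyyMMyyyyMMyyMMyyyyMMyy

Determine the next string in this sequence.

yyMMyyMMyyyyMMyyMMyyyyMMyyyyMMyyMMyyyyMMyy

Each term (from the third on) is the two preceding terms concatenated in order: term 3 = MM·yy = MMyy.
Continuing: yyMMyyMMyyyyMMyy · MMyyyyMMyyyyMMyyMMyyyyMMyy gives term 8.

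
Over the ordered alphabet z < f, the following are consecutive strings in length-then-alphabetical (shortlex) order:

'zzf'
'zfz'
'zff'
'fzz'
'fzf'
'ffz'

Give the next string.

fff

Find the rightmost character of ffz below f, bump it to the next letter, and reset everything to its right to z.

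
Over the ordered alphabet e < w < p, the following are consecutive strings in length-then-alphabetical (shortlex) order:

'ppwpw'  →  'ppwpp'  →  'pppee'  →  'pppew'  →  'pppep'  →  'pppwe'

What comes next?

pppww

Find the rightmost character of pppwe below p, bump it to the next letter, and reset everything to its right to e.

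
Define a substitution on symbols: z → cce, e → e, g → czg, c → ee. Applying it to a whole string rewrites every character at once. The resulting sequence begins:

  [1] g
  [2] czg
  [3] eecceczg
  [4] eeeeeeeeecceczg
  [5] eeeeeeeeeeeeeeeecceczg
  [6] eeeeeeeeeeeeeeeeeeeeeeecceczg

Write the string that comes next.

eeeeeeeeeeeeeeeeeeeeeeeeeeeeeecceczg

Replace each of the 29 characters of eeeeeeeeeeeeeeeeeeeeeeecceczg in place — e e e e e e e e e e e e e e e e e e e e e e e ee ee e ee cce czg — and concatenate.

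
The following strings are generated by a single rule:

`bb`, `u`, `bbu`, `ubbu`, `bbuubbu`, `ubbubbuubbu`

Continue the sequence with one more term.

bbuubbuubbubbuubbu

From term 3 onward, concatenate the second-to-last term with the last: bb·u = bbu, u·bbu = ubbu, …
So term 7 is bbuubbu·ubbubbuubbu.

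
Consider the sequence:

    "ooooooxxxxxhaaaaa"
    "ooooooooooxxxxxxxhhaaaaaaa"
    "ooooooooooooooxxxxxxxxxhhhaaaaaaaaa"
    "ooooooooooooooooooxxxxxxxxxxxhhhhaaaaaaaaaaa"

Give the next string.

Each string has the form o^{4n+2} x^{2n+3} h^{n} a^{2n+3} (n = 1, 2, …).
Setting n = 5 gives 22, 13, 5, 13 characters in each block.

ooooooooooooooooooooooxxxxxxxxxxxxxhhhhhaaaaaaaaaaaaa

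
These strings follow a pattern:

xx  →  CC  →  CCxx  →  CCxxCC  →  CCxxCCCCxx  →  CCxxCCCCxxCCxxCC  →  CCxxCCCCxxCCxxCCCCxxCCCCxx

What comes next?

CCxxCCCCxxCCxxCCCCxxCCCCxxCCxxCCCCxxCCxxCC

From term 3 onward, concatenate the last term with the second-to-last: CC·xx = CCxx, CCxx·CC = CCxxCC, …
Continuing: CCxxCCCCxxCCxxCCCCxxCCCCxx · CCxxCCCCxxCCxxCC gives term 8.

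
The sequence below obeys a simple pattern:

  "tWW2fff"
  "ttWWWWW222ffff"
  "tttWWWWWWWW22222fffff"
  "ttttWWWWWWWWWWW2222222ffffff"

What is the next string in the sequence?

tttttWWWWWWWWWWWWWW222222222fffffff

Term n consists of n t's, followed by 3n-1 W's, followed by 2n-1 2's, followed by n+2 f's (n = 1, 2, …).
Setting n = 5 gives 5, 14, 9, 7 characters in each block.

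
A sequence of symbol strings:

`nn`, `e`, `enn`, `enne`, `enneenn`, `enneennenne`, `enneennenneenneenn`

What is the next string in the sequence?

enneennenneenneennenneennenne

Each term (from the third on) is the previous term followed by the one before it: term 3 = e·nn = enn.
So term 8 is enneennenneenneenn·enneennenne.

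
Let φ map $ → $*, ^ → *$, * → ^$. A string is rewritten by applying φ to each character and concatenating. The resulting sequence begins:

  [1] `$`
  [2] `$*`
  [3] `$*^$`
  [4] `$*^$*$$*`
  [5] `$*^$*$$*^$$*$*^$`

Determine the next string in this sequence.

Rewriting the 16 symbols of $*^$*$$*^$$*$*^$ one by one yields $* ^$ *$ $* ^$ $* $* ^$ *$ $* $* ^$ $* ^$ *$ $*; concatenated:

$*^$*$$*^$$*$*^$*$$*$*^$$*^$*$$*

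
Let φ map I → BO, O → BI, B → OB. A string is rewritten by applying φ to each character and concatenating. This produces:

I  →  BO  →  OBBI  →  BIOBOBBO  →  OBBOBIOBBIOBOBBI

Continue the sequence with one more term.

Rewriting the 16 symbols of OBBOBIOBBIOBOBBI one by one yields BI OB OB BI OB BO BI OB OB BO BI OB BI OB OB BO; concatenated:

BIOBOBBIOBBOBIOBOBBOBIOBBIOBOBBO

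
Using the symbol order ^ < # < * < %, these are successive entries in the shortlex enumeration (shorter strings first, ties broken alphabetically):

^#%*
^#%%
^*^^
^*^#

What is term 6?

^*^%

Advancing 2 positions from ^*^# through ^*^# → ^*^* reaches term 6.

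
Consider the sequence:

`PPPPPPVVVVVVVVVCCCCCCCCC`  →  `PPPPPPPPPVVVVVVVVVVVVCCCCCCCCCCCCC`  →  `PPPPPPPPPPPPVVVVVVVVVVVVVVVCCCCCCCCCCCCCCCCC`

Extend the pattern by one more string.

Term n consists of 3n P's, followed by 3n+3 V's, followed by 4n+1 C's, where the shown terms are n = 2, 3, 4.
At n = 5 the blocks have lengths 15, 18, 21.

PPPPPPPPPPPPPPPVVVVVVVVVVVVVVVVVVCCCCCCCCCCCCCCCCCCCCC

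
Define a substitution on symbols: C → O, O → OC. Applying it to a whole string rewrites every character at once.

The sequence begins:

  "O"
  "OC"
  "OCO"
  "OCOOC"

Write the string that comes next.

OCOOCOCO

Rewriting each symbol of OCOOC: O→OC, C→O, O→OC, O→OC, C→O, which concatenates to OC O OC OC O.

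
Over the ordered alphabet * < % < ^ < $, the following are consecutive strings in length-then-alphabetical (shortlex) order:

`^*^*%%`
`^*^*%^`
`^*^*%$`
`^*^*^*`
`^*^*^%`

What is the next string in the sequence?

^*^*^^

Find the rightmost character of ^*^*^% below $, bump it to the next letter, and reset everything to its right to *.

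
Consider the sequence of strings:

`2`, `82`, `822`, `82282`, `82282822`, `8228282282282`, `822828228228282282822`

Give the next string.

8228282282282822828228228282282282

Each term (from the third on) is the previous term followed by the one before it: term 3 = 82·2 = 822.
So term 8 is 822828228228282282822·8228282282282.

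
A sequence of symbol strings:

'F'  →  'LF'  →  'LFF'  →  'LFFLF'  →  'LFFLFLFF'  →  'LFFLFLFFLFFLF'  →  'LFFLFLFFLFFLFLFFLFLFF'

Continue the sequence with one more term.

From term 3 onward, concatenate the last term with the second-to-last: LF·F = LFF, LFF·LF = LFFLF, …
So term 8 is LFFLFLFFLFFLFLFFLFLFF·LFFLFLFFLFFLF.

LFFLFLFFLFFLFLFFLFLFFLFFLFLFFLFFLF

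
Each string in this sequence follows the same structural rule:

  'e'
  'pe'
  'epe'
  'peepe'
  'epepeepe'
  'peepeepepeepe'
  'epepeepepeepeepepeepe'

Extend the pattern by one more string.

peepeepepeepeepepeepepeepeepepeepe

This is a Fibonacci-style word recurrence s(k) = s(k−2)·s(k−1): e.g. e·pe = epe.
The next term joins peepeepepeepe and epepeepepeepeepepeepe.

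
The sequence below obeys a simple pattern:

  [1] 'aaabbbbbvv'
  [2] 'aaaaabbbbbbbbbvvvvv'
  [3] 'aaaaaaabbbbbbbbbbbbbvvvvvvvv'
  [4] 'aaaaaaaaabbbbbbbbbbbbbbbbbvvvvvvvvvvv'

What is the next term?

The n-th term is 2n+1 a's then 4n+1 b's then 3n-1 v's (n = 1, 2, …).
For the next term, n = 5, so the run lengths are 11, 21, 14.

aaaaaaaaaaabbbbbbbbbbbbbbbbbbbbbvvvvvvvvvvvvvv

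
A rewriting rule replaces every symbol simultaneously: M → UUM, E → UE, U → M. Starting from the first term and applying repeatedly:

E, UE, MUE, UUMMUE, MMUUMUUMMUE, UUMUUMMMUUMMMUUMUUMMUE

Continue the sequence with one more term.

φ(UUMUUMMMUUMMMUUMUUMMUE) expands symbol-by-symbol to M M UUM M M UUM UUM UUM M M UUM UUM UUM M M UUM M M UUM UUM M UE; joining the 22 pieces gives the next term.

MMUUMMMUUMUUMUUMMMUUMUUMUUMMMUUMMMUUMUUMMUE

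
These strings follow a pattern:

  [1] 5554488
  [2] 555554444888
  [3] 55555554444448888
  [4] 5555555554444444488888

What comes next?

555555555554444444444888888

Each string has the form 5^{2n+1} 4^{2n} 8^{n+1} (n = 1, 2, …).
For the next term, n = 5, so the run lengths are 11, 10, 6.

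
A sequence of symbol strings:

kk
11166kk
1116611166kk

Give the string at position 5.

11166111661116611166kk

Every step adds 11166 at the front: s(k+1) = 11166·s(k).
From 1116611166kk, 2 further steps: 1116611166kk → 111661116611166kk → (answer).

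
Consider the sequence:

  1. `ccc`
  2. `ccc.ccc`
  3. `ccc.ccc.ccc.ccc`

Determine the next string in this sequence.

ccc.ccc.ccc.ccc.ccc.ccc.ccc.ccc

s(k+1) = s(k)·.·s(k) — each term doubles the last with '.' between the halves.
So the next term is two copies of ccc.ccc.ccc.ccc with '.' between the halves.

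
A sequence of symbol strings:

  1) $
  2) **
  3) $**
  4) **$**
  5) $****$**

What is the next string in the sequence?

**$**$****$**

Each term (from the third on) is the two preceding terms concatenated in order: term 3 = $·** = $**.
Continuing: **$** · $****$** gives term 6.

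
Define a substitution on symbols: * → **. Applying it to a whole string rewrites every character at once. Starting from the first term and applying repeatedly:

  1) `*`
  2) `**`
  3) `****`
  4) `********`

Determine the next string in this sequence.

****************

Expanding ********: *→**, *→**, *→**, *→**, *→**, *→**, *→**, *→**. Concatenated: ** ** ** ** ** ** ** **.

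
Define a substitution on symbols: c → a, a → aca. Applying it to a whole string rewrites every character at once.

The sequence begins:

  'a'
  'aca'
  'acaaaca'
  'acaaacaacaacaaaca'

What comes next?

φ(acaaacaacaacaaaca) expands symbol-by-symbol to aca a aca aca aca a aca aca a aca aca a aca aca aca a aca; joining the 17 pieces gives the next term.

acaaacaacaacaaacaacaaacaacaaacaacaacaaaca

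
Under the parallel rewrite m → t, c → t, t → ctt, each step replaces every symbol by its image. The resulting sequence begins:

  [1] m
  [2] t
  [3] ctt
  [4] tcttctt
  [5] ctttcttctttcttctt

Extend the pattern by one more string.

φ(ctttcttctttcttctt) expands symbol-by-symbol to t ctt ctt ctt t ctt ctt t ctt ctt ctt t ctt ctt t ctt ctt; joining the 17 pieces gives the next term.

tcttcttctttcttctttcttcttctttcttctttcttctt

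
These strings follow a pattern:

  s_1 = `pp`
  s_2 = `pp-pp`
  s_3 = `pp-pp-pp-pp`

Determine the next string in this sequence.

pp-pp-pp-pp-pp-pp-pp-pp

Each string is two copies of the previous one joined by '-'.
One more doubling of pp-pp-pp-pp gives the answer.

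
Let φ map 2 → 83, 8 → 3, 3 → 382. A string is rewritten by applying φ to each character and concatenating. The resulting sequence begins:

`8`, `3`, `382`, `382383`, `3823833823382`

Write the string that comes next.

Applying the rule to each of the 13 symbols of 3823833823382 gives the pieces 382 3 83 382 3 382 382 3 83 382 382 3 83, which concatenate to the answer.

3823833823382382383382382383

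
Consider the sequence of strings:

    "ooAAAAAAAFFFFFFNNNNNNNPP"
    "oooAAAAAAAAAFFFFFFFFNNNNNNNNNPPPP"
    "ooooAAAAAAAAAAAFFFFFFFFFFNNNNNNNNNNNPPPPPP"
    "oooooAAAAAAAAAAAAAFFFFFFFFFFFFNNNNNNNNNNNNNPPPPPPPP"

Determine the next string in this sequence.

Each string has the form o^{n} A^{2n+3} F^{2n+2} N^{2n+3} P^{2n-2}, where the shown terms are n = 2, 3, 4, 5.
Setting n = 6 gives 6, 15, 14, 15, 10 characters in each block.

ooooooAAAAAAAAAAAAAAAFFFFFFFFFFFFFFNNNNNNNNNNNNNNNPPPPPPPPPP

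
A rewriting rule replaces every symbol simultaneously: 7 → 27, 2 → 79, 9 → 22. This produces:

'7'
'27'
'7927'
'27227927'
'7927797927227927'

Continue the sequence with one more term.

Rewriting the 16 symbols of 7927797927227927 one by one yields 27 22 79 27 27 22 27 22 79 27 79 79 27 22 79 27; concatenated:

27227927272227227927797927227927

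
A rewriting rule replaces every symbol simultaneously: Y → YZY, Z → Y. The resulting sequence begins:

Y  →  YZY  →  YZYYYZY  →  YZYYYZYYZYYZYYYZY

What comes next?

Rewriting the 17 symbols of YZYYYZYYZYYZYYYZY one by one yields YZY Y YZY YZY YZY Y YZY YZY Y YZY YZY Y YZY YZY YZY Y YZY; concatenated:

YZYYYZYYZYYZYYYZYYZYYYZYYZYYYZYYZYYZYYYZY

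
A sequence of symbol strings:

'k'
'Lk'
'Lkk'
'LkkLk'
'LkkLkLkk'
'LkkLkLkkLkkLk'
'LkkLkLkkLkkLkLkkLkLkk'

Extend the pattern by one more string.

From term 3 onward, concatenate the last term with the second-to-last: Lk·k = Lkk, Lkk·Lk = LkkLk, …
So term 8 is LkkLkLkkLkkLkLkkLkLkk·LkkLkLkkLkkLk.

LkkLkLkkLkkLkLkkLkLkkLkkLkLkkLkkLk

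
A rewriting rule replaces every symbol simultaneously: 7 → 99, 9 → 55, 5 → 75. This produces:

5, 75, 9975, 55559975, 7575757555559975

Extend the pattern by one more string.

Rewriting the 16 symbols of 7575757555559975 one by one yields 99 75 99 75 99 75 99 75 75 75 75 75 55 55 99 75; concatenated:

99759975997599757575757555559975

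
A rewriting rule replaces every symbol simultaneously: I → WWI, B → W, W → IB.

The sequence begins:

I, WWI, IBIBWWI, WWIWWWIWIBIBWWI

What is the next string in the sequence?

Applying the rule to each of the 15 symbols of WWIWWWIWIBIBWWI gives the pieces IB IB WWI IB IB IB WWI IB WWI W WWI W IB IB WWI, which concatenate to the answer.

IBIBWWIIBIBIBWWIIBWWIWWWIWIBIBWWI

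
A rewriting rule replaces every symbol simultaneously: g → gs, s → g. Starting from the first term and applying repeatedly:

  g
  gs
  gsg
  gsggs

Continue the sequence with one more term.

Rewriting each symbol of gsggs: g→gs, s→g, g→gs, g→gs, s→g, which concatenates to gs g gs gs g.

gsggsgsg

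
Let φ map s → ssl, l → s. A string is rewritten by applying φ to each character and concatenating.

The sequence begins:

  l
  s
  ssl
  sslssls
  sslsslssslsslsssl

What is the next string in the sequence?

φ(sslsslssslsslsssl) expands symbol-by-symbol to ssl ssl s ssl ssl s ssl ssl ssl s ssl ssl s ssl ssl ssl s; joining the 17 pieces gives the next term.

sslsslssslsslssslsslsslssslsslssslsslssls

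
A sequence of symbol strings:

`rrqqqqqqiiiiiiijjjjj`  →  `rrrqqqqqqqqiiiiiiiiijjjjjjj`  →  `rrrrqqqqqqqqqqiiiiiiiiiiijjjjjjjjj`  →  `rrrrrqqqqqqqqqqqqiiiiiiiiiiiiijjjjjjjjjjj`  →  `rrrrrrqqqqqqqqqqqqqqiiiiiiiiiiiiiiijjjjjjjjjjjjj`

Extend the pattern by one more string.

rrrrrrrqqqqqqqqqqqqqqqqiiiiiiiiiiiiiiiiijjjjjjjjjjjjjjj

Each string has the form r^{n} q^{2n+2} i^{2n+3} j^{2n+1}, where the shown terms are n = 2, 3, 4, 5, 6.
At n = 7 the blocks have lengths 7, 16, 17, 15.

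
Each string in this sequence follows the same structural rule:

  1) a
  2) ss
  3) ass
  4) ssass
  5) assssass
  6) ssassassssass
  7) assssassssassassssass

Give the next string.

ssassassssassassssassssassassssass

Each term (from the third on) is the two preceding terms concatenated in order: term 3 = a·ss = ass.
So term 8 is ssassassssass·assssassssassassssass.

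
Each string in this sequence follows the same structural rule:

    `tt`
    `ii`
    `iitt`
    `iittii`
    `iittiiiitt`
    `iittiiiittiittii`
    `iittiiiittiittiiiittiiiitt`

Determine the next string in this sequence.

This is a Fibonacci-style word recurrence s(k) = s(k−1)·s(k−2): e.g. ii·tt = iitt.
Continuing: iittiiiittiittiiiittiiiitt · iittiiiittiittii gives term 8.

iittiiiittiittiiiittiiiittiittiiiittiittii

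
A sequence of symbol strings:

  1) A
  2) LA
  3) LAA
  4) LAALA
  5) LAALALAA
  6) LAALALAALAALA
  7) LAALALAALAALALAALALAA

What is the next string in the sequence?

LAALALAALAALALAALALAALAALALAALAALA

Each term (from the third on) is the previous term followed by the one before it: term 3 = LA·A = LAA.
The next term joins LAALALAALAALALAALALAA and LAALALAALAALA.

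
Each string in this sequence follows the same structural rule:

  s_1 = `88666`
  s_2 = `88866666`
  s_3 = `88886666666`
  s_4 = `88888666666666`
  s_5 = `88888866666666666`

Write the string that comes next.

The n-th term is n 8's then 2n-1 6's, where the shown terms are n = 2, 3, 4, 5, 6.
At n = 7 the blocks have lengths 7, 13.

88888886666666666666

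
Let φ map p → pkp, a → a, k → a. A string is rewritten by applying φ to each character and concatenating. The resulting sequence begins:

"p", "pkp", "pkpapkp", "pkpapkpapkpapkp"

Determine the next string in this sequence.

Rewriting the 15 symbols of pkpapkpapkpapkp one by one yields pkp a pkp a pkp a pkp a pkp a pkp a pkp a pkp; concatenated:

pkpapkpapkpapkpapkpapkpapkpapkp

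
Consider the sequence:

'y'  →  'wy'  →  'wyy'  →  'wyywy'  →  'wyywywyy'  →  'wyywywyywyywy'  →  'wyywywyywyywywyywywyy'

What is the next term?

Each term (from the third on) is the previous term followed by the one before it: term 3 = wy·y = wyy.
Continuing: wyywywyywyywywyywywyy · wyywywyywyywy gives term 8.

wyywywyywyywywyywywyywyywywyywyywy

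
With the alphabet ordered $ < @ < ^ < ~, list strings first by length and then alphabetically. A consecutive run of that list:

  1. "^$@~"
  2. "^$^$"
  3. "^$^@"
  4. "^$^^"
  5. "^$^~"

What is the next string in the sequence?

Treat ^$^~ as a base-4 numeral over the given alphabet and add one, carrying through any trailing ~'s.

^$~$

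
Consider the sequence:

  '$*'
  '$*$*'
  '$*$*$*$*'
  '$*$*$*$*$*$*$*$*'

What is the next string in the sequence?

$*$*$*$*$*$*$*$*$*$*$*$*$*$*$*$*

Every step duplicates the string.
So the next term is two copies of $*$*$*$*$*$*$*$*.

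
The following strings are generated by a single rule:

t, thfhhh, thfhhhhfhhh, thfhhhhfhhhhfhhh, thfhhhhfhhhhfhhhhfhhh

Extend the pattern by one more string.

thfhhhhfhhhhfhhhhfhhhhfhhh

Every step adds hfhhh to the end: s(k+1) = s(k)·hfhhh.
One more step from thfhhhhfhhhhfhhhhfhhh gives the answer.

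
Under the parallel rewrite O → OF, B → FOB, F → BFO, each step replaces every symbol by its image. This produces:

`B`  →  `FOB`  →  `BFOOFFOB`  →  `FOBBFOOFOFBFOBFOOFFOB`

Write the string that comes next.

BFOOFFOBFOBBFOOFOFBFOOFBFOFOBBFOOFFOBBFOOFOFBFOBFOOFFOB

Applying the rule to each of the 21 symbols of FOBBFOOFOFBFOBFOOFFOB gives the pieces BFO OF FOB FOB BFO OF OF BFO OF BFO FOB BFO OF FOB BFO OF OF BFO BFO OF FOB, which concatenate to the answer.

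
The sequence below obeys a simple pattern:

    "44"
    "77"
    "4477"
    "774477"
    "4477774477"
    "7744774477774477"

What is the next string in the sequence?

From term 3 onward, concatenate the second-to-last term with the last: 44·77 = 4477, 77·4477 = 774477, …
Continuing: 4477774477 · 7744774477774477 gives term 7.

44777744777744774477774477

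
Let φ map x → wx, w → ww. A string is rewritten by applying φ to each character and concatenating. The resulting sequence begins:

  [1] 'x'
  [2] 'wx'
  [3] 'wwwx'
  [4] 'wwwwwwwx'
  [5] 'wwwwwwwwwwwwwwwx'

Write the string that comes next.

wwwwwwwwwwwwwwwwwwwwwwwwwwwwwwwx

Replace each of the 16 characters of wwwwwwwwwwwwwwwx in place — ww ww ww ww ww ww ww ww ww ww ww ww ww ww ww wx — and concatenate.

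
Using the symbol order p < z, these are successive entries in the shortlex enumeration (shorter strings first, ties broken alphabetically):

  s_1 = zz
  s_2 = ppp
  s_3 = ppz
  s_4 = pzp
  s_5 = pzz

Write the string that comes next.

zpp

Find the rightmost character of pzz below z, bump it to the next letter, and reset everything to its right to p.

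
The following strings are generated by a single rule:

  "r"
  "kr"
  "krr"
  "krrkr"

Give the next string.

Each term (from the third on) is the previous term followed by the one before it: term 3 = kr·r = krr.
The next term joins krrkr and krr.

krrkrkrr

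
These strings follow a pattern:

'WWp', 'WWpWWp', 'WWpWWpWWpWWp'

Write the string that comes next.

Every step duplicates the string.
Doubling WWpWWpWWpWWp:

WWpWWpWWpWWpWWpWWpWWpWWp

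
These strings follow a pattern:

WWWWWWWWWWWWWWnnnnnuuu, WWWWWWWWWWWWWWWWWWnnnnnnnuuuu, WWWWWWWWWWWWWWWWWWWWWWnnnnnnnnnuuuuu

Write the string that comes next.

WWWWWWWWWWWWWWWWWWWWWWWWWWnnnnnnnnnnnuuuuuu

Reading off run lengths: W runs 14, 18, 22; n runs 5, 7, 9; u runs 3, 4, 5 — each is linear in n, where the shown terms are n = 3, 4, 5.
Setting n = 6 gives 26, 11, 6 characters in each block.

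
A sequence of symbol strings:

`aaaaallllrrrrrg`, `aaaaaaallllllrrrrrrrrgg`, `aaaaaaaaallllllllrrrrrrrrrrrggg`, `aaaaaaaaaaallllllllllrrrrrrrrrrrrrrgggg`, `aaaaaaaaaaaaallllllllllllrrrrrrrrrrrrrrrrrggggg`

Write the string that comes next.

aaaaaaaaaaaaaaallllllllllllllrrrrrrrrrrrrrrrrrrrrgggggg

Reading off run lengths: a runs 5, 7, 9, 11, 13; l runs 4, 6, 8, 10, 12; r runs 5, 8, 11, 14, 17; g runs 1, 2, 3, 4, 5 — each is linear in n, where the shown terms are n = 2, 3, 4, 5, 6.
Setting n = 7 gives 15, 14, 20, 6 characters in each block.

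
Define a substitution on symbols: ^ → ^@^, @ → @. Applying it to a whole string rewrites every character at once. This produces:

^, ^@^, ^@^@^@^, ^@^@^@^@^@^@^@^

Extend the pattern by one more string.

Rewriting the 15 symbols of ^@^@^@^@^@^@^@^ one by one yields ^@^ @ ^@^ @ ^@^ @ ^@^ @ ^@^ @ ^@^ @ ^@^ @ ^@^; concatenated:

^@^@^@^@^@^@^@^@^@^@^@^@^@^@^@^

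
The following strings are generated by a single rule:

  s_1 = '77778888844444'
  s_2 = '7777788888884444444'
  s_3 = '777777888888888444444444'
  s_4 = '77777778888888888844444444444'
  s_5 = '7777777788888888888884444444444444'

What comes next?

Each string has the form 7^{n+2} 8^{2n+1} 4^{2n+1}, where the shown terms are n = 2, 3, 4, 5, 6.
At n = 7 the blocks have lengths 9, 15, 15.

777777777888888888888888444444444444444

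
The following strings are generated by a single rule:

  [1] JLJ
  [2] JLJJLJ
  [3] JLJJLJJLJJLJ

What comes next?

Every step duplicates the string.
So the next term is two copies of JLJJLJJLJJLJ.

JLJJLJJLJJLJJLJJLJJLJJLJ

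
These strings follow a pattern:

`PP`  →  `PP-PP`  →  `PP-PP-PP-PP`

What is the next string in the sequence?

Every step duplicates the string with '-' between the halves.
So the next term is two copies of PP-PP-PP-PP with '-' between the halves.

PP-PP-PP-PP-PP-PP-PP-PP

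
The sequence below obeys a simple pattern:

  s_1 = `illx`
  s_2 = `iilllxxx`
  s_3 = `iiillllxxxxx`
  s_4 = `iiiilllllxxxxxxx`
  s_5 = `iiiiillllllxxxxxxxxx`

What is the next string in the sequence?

Reading off run lengths: i runs 1, 2, 3, 4, 5; l runs 2, 3, 4, 5, 6; x runs 1, 3, 5, 7, 9 — each is linear in n (n = 1, 2, …).
For the next term, n = 6, so the run lengths are 6, 7, 11.

iiiiiilllllllxxxxxxxxxxx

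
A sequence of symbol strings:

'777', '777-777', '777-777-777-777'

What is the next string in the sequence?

s(k+1) = s(k)·-·s(k) — each term doubles the last with '-' between the halves.
So the next term is two copies of 777-777-777-777 with '-' between the halves.

777-777-777-777-777-777-777-777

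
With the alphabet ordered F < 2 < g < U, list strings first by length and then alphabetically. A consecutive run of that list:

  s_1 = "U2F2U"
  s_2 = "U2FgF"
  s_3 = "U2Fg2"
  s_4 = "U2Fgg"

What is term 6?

U2FUF

Continuing the enumeration 2 steps past U2Fgg: U2Fgg → U2FgU → (answer).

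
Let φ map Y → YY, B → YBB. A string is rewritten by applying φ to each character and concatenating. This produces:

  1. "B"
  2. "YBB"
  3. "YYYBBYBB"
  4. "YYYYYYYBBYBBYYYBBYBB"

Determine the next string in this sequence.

φ(YYYYYYYBBYBBYYYBBYBB) expands symbol-by-symbol to YY YY YY YY YY YY YY YBB YBB YY YBB YBB YY YY YY YBB YBB YY YBB YBB; joining the 20 pieces gives the next term.

YYYYYYYYYYYYYYYBBYBBYYYBBYBBYYYYYYYBBYBBYYYBBYBB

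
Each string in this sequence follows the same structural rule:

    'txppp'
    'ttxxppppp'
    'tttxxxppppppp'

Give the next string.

ttttxxxxppppppppp

Each string has the form t^{n} x^{n} p^{2n+1} (n = 1, 2, …).
For the next term, n = 4, so the run lengths are 4, 4, 9.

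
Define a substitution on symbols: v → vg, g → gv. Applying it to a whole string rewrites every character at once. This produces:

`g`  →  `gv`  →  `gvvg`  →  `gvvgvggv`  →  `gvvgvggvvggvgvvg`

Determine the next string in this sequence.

Rewriting the 16 symbols of gvvgvggvvggvgvvg one by one yields gv vg vg gv vg gv gv vg vg gv gv vg gv vg vg gv; concatenated:

gvvgvggvvggvgvvgvggvgvvggvvgvggv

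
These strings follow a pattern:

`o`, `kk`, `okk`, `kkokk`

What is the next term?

okkkkokk

This is a Fibonacci-style word recurrence s(k) = s(k−2)·s(k−1): e.g. o·kk = okk.
The next term joins okk and kkokk.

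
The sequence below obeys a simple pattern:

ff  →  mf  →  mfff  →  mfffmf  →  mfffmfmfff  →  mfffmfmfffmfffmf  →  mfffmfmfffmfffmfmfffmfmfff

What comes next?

mfffmfmfffmfffmfmfffmfmfffmfffmfmfffmfffmf

From term 3 onward, concatenate the last term with the second-to-last: mf·ff = mfff, mfff·mf = mfffmf, …
So term 8 is mfffmfmfffmfffmfmfffmfmfff·mfffmfmfffmfffmf.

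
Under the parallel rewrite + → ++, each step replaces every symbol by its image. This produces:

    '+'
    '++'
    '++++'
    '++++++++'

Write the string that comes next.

Rewriting each symbol of ++++++++: +→++, +→++, +→++, +→++, +→++, +→++, +→++, +→++, which concatenates to ++ ++ ++ ++ ++ ++ ++ ++.

++++++++++++++++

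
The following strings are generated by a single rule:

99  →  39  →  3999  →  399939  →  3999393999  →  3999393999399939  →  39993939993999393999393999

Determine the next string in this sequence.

From term 3 onward, concatenate the last term with the second-to-last: 39·99 = 3999, 3999·39 = 399939, …
Continuing: 39993939993999393999393999 · 3999393999399939 gives term 8.

399939399939993939993939993999393999399939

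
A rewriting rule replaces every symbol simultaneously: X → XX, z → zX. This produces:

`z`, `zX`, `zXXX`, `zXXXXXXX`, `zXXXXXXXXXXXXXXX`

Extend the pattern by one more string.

Rewriting the 16 symbols of zXXXXXXXXXXXXXXX one by one yields zX XX XX XX XX XX XX XX XX XX XX XX XX XX XX XX; concatenated:

zXXXXXXXXXXXXXXXXXXXXXXXXXXXXXXX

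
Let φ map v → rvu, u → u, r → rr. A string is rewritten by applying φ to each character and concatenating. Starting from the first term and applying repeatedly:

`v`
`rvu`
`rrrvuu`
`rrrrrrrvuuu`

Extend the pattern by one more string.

rrrrrrrrrrrrrrrvuuuu

Apply φ to rrrrrrrvuuu symbol by symbol: r→rr, r→rr, r→rr, r→rr, r→rr, r→rr, r→rr, v→rvu, u→u, u→u, u→u; joined: rr rr rr rr rr rr rr rvu u u u.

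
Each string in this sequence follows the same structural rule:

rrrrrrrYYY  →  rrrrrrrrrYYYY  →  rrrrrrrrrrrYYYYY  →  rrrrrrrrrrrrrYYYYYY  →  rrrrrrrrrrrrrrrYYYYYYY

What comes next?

The n-th term is 2n+1 r's then n Y's, where the shown terms are n = 3, 4, 5, 6, 7.
For the next term, n = 8, so the run lengths are 17, 8.

rrrrrrrrrrrrrrrrrYYYYYYYY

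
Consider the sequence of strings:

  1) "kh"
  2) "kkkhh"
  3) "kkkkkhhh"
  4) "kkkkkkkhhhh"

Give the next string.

Term n consists of 2n-1 k's, followed by n h's (n = 1, 2, …).
At n = 5 the blocks have lengths 9, 5.

kkkkkkkkkhhhhh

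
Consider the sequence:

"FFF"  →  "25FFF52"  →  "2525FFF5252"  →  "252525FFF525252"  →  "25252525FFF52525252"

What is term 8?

Each term wraps the previous one in 25 on the left and 52 on the right.
From 25252525FFF52525252, 3 further steps: 25252525FFF52525252 → 2525252525FFF5252525252 → 252525252525FFF525252525252 → (answer).

25252525252525FFF52525252525252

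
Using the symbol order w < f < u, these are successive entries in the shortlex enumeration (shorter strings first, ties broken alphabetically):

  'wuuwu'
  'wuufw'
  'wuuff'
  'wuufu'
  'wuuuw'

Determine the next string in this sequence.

Find the rightmost character of wuuuw below u, bump it to the next letter, and reset everything to its right to w.

wuuuf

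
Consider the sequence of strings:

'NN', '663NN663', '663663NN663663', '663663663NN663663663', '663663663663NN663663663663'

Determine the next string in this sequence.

s(k+1) = 663·s(k)·663, so each term gains 663 as a prefix and 663 as a suffix.
Applying this once more to 663663663663NN663663663663:

663663663663663NN663663663663663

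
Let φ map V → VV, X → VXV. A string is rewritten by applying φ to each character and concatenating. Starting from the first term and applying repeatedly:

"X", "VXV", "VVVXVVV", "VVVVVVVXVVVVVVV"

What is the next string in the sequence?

VVVVVVVVVVVVVVVXVVVVVVVVVVVVVVV

Applying the rule to each of the 15 symbols of VVVVVVVXVVVVVVV gives the pieces VV VV VV VV VV VV VV VXV VV VV VV VV VV VV VV, which concatenate to the answer.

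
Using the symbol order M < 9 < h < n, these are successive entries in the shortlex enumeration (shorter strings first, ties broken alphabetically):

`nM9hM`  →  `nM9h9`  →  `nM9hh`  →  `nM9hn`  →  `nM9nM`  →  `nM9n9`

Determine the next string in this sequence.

nM9nh

The successor of nM9n9 increments the rightmost position that isn't already n and resets every position after it to M.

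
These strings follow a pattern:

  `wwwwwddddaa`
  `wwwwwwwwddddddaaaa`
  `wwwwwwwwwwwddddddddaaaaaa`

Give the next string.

wwwwwwwwwwwwwwddddddddddaaaaaaaa

Each string has the form w^{3n+2} d^{2n+2} a^{2n} (n = 1, 2, …).
For the next term, n = 4, so the run lengths are 14, 10, 8.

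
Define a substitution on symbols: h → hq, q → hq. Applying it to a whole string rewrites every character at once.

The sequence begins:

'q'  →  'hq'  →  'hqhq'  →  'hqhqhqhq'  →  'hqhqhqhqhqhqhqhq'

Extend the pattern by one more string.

hqhqhqhqhqhqhqhqhqhqhqhqhqhqhqhq

φ(hqhqhqhqhqhqhqhq) expands symbol-by-symbol to hq hq hq hq hq hq hq hq hq hq hq hq hq hq hq hq; joining the 16 pieces gives the next term.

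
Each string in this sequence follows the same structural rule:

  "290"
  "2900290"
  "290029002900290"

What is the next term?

Each string is two copies of the previous one joined by '0'.
Doubling 290029002900290 with '0' between the halves:

2900290029002900290029002900290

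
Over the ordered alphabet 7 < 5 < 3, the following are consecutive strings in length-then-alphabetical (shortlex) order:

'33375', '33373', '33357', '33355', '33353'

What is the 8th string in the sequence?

33333

Continuing the enumeration 3 steps past 33353: 33353 → 33337 → 33335 → (answer).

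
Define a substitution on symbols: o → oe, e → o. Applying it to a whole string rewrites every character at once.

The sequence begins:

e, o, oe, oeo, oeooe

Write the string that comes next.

Expanding oeooe: o→oe, e→o, o→oe, o→oe, e→o. Concatenated: oe o oe oe o.

oeooeoeo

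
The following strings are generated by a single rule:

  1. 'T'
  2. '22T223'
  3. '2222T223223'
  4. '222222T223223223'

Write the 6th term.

2222222222T223223223223223

Every step adds 22 to the front and 223 to the end of the previous string.
From 222222T223223223, 2 further steps: 222222T223223223 → 22222222T223223223223 → (answer).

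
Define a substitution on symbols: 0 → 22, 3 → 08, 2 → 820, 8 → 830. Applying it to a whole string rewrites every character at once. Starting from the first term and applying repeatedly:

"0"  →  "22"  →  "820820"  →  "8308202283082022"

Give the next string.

Applying the rule to each of the 16 symbols of 8308202283082022 gives the pieces 830 08 22 830 820 22 820 820 830 08 22 830 820 22 820 820, which concatenate to the answer.

830082283082022820820830082283082022820820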